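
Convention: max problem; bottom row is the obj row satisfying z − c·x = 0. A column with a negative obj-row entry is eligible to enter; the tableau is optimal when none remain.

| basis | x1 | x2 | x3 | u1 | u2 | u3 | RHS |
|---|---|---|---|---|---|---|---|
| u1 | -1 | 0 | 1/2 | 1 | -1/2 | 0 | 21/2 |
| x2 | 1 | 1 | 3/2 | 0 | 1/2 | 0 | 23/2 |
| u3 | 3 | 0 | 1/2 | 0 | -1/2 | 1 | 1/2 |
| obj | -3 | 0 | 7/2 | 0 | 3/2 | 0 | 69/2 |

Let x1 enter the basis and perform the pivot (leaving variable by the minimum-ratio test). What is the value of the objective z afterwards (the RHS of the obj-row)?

35

Ratio test on column x1 — row 1: entry -1 ≤ 0; row 2: (23/2)/1 = 23/2; row 3: (1/2)/3 = 1/6. Minimum is 1/6 at row 3 (u3 leaves); pivot element 3.
Pivot on row 3; the obj-row RHS becomes 69/2 − (-3)·(1/6) = 35.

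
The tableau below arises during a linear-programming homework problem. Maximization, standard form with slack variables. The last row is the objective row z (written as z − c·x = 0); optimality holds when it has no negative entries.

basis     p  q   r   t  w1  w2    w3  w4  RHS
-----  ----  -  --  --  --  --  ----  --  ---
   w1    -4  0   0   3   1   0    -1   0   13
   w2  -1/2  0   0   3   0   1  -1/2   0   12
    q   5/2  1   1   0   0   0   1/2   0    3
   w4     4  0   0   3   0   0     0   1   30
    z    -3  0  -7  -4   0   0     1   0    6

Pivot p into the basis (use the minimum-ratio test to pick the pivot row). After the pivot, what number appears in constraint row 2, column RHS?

Ratio test on column p — row 1: entry -4 ≤ 0; row 2: entry -1/2 ≤ 0; row 3: 3/(5/2) = 6/5; row 4: 30/4 = 15/2. Minimum is 6/5 at row 3 (q leaves); pivot element 5/2.
Divide row 3 by 5/2; eliminate column p from the other rows.
Row 2 update in column RHS: 12 − (-1/2)·(6/5) = 63/5.

63/5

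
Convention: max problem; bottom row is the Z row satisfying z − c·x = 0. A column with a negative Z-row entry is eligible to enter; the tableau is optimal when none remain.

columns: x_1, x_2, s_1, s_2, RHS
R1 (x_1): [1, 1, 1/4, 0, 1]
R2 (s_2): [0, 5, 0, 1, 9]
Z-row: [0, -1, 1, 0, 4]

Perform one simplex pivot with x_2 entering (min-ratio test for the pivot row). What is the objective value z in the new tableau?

Ratio test on column x_2 — row 1: 1/1 = 1; row 2: 9/5 = 9/5. Minimum is 1 at row 1 (x_1 leaves); pivot element 1.
Pivot on row 1; the Z-row RHS becomes 4 − (-1)·1 = 5.

5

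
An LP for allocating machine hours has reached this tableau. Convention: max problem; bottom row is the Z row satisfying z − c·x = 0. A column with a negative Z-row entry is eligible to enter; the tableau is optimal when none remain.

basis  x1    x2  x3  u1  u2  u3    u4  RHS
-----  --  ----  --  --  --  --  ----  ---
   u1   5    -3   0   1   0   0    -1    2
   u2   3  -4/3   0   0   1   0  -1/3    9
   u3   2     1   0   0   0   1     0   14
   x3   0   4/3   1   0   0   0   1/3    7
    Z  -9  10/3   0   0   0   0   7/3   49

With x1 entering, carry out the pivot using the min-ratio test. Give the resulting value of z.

Ratio test on column x1 — row 1: 2/5 = 2/5; row 2: 9/3 = 3; row 3: 14/2 = 7; row 4: entry 0 ≤ 0. Minimum is 2/5 at row 1 (u1 leaves); pivot element 5.
Pivot on row 1; the Z-row RHS becomes 49 − (-9)·(2/5) = 263/5.

263/5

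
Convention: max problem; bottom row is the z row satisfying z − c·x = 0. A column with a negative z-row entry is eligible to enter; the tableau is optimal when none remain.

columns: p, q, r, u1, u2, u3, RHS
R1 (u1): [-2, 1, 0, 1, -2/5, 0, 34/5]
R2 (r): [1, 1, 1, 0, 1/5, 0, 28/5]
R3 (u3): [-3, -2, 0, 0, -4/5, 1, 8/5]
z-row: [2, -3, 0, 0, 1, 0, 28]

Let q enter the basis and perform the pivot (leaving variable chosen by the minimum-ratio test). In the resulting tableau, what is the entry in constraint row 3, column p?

-1

Ratio test on column q — row 1: (34/5)/1 = 34/5; row 2: (28/5)/1 = 28/5; row 3: entry -2 ≤ 0. Minimum is 28/5 at row 2 (r leaves); pivot element 1.
Divide row 2 by 1; eliminate column q from the other rows.
Row 3 update in column p: -3 − (-2)·1 = -1.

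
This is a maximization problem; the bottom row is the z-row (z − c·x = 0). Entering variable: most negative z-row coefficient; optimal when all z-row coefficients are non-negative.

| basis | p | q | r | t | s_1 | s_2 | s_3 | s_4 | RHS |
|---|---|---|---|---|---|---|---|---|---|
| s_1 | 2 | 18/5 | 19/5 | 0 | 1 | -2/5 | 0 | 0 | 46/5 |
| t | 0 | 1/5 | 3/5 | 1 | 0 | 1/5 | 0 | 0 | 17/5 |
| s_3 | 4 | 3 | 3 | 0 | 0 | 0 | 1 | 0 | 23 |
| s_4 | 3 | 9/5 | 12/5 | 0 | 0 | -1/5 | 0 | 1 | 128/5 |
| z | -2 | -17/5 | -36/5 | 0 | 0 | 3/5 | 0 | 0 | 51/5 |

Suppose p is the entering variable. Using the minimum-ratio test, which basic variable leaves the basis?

Column p entries and ratios — s_1: (46/5)/2 = 23/5; t: 0 ≤ 0, skip; s_3: 23/4 = 23/4; s_4: (128/5)/3 = 128/15.
Smallest ratio is 23/5 in the row of s_1, so s_1 leaves.

s_1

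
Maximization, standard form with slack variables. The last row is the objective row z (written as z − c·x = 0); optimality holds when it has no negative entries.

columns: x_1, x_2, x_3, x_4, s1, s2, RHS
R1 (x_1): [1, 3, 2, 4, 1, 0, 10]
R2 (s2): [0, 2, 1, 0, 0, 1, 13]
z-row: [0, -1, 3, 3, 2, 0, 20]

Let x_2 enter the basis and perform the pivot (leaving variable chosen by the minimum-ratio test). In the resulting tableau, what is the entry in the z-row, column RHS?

Ratio test on column x_2 — row 1: 10/3 = 10/3; row 2: 13/2 = 13/2. Minimum is 10/3 at row 1 (x_1 leaves); pivot element 3.
Divide row 1 by 3; eliminate column x_2 from the other rows.
z-row update in column RHS: 20 − (-1)·(10/3) = 70/3.

70/3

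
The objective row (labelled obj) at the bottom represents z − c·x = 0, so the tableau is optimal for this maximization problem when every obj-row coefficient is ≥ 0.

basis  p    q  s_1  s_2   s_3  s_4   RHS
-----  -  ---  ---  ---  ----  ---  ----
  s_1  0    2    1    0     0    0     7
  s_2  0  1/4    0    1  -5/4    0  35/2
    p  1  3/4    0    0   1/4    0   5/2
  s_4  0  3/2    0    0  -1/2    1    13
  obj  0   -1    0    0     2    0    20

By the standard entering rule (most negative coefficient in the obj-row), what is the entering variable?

q

Negative obj-row entries: q: -1.
The most negative is -1 in column q, so q enters.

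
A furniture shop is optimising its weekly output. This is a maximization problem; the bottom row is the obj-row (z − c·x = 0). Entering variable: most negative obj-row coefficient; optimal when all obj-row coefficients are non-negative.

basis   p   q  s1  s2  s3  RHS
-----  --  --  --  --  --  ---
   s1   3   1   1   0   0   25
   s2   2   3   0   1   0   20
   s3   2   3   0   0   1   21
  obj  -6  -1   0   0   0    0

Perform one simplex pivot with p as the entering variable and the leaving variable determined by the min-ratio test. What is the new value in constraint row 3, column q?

Ratio test on column p — row 1: 25/3 = 25/3; row 2: 20/2 = 10; row 3: 21/2 = 21/2. Minimum is 25/3 at row 1 (s1 leaves); pivot element 3.
Divide row 1 by 3; eliminate column p from the other rows.
Row 3 update in column q: 3 − 2·(1/3) = 7/3.

7/3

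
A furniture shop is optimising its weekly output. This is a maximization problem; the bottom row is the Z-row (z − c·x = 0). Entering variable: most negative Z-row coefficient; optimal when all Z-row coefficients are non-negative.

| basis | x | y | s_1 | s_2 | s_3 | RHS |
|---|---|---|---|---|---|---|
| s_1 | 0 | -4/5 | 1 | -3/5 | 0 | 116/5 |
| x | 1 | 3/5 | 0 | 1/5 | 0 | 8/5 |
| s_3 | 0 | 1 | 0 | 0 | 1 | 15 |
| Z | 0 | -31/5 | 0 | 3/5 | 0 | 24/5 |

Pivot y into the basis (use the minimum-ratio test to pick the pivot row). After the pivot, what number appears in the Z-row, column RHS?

64/3

Ratio test on column y — row 1: entry -4/5 ≤ 0; row 2: (8/5)/(3/5) = 8/3; row 3: 15/1 = 15. Minimum is 8/3 at row 2 (x leaves); pivot element 3/5.
Divide row 2 by 3/5; eliminate column y from the other rows.
Z-row update in column RHS: 24/5 − (-31/5)·(8/3) = 64/3.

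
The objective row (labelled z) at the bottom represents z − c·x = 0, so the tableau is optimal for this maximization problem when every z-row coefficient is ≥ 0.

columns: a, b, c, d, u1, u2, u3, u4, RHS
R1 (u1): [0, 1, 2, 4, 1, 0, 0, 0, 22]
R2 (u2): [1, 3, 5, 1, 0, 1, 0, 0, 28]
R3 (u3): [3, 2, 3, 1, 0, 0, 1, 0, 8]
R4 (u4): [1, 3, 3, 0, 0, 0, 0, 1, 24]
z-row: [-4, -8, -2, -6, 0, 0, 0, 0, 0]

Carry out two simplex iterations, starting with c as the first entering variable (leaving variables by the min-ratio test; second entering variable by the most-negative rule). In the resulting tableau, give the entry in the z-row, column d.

-2

Ratio test on column c — row 1: 22/2 = 11; row 2: 28/5 = 28/5; row 3: 8/3 = 8/3; row 4: 24/3 = 8. Minimum is 8/3 at row 3 (u3 leaves); pivot element 3.
Divide row 3 by 3; eliminate column c from the other rows.
Second iteration: most negative z-row entry is -20/3 in column b, so b enters.
Ratio test on column b — row 1: entry -1/3 ≤ 0; row 2: entry -1/3 ≤ 0; row 3: (8/3)/(2/3) = 4; row 4: 16/1 = 16. Minimum is 4 at row 3 (c leaves); pivot element 2/3.
Divide row 3 by 2/3; eliminate column b from the other rows.
After both pivots, the entry at the z-row, column d is -2.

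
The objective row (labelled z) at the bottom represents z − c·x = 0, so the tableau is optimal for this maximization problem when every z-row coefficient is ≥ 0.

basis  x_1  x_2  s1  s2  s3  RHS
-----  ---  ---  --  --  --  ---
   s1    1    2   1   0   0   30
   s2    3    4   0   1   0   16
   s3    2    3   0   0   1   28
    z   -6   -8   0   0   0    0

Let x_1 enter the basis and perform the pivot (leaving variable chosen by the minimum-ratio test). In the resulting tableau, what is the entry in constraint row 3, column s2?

Ratio test on column x_1 — row 1: 30/1 = 30; row 2: 16/3 = 16/3; row 3: 28/2 = 14. Minimum is 16/3 at row 2 (s2 leaves); pivot element 3.
Divide row 2 by 3; eliminate column x_1 from the other rows.
Row 3 update in column s2: 0 − 2·(1/3) = -2/3.

-2/3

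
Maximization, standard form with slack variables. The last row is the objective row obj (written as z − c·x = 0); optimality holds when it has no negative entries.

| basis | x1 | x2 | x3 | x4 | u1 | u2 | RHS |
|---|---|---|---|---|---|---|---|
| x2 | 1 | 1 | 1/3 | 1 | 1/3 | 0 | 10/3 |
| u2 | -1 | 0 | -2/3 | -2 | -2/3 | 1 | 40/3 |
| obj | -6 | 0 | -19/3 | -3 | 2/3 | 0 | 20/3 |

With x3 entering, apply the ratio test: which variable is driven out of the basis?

x2

Column x3 entries and ratios — x2: (10/3)/(1/3) = 10; u2: -2/3 ≤ 0, skip.
Smallest ratio is 10 in the row of x2, so x2 leaves.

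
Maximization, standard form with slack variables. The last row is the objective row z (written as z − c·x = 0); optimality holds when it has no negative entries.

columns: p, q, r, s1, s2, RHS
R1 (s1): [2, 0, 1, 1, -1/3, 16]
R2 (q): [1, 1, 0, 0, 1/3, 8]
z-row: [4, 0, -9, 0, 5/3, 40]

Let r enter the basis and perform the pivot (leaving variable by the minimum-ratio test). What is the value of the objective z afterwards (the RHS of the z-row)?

184

Ratio test on column r — row 1: 16/1 = 16; row 2: entry 0 ≤ 0. Minimum is 16 at row 1 (s1 leaves); pivot element 1.
Pivot on row 1; the z-row RHS becomes 40 − (-9)·16 = 184.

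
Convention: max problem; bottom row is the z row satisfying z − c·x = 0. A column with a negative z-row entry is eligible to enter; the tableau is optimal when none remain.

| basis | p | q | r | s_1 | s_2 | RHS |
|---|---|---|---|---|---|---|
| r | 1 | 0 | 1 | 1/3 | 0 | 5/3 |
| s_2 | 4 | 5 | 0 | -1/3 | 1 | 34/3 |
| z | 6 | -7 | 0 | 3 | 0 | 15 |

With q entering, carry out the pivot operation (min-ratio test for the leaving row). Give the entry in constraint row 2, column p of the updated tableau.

Ratio test on column q — row 1: entry 0 ≤ 0; row 2: (34/3)/5 = 34/15. Minimum is 34/15 at row 2 (s_2 leaves); pivot element 5.
Divide row 2 by 5; eliminate column q from the other rows.
In the new row 2, the p entry is the old entry divided by the pivot: 4/5 = 4/5.

4/5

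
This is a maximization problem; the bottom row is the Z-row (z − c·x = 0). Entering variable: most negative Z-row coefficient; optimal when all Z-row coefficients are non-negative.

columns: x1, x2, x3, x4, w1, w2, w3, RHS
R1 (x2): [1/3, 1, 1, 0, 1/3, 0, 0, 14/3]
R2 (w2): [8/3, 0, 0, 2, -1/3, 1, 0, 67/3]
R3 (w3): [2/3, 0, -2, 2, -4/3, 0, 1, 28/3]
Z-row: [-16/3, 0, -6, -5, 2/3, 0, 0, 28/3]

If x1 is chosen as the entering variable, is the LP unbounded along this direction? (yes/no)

no

Column x1 has positive entries in row(s) 1, 2, 3, so the ratio test bounds it — not unbounded.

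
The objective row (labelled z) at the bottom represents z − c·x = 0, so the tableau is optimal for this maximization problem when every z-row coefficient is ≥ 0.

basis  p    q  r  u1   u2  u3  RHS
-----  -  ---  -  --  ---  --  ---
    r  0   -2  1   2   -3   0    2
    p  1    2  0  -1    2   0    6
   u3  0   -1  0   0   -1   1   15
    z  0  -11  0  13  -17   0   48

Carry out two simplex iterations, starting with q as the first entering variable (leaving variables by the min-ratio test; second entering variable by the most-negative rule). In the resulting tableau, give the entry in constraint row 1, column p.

3/2

Ratio test on column q — row 1: entry -2 ≤ 0; row 2: 6/2 = 3; row 3: entry -1 ≤ 0. Minimum is 3 at row 2 (p leaves); pivot element 2.
Divide row 2 by 2; eliminate column q from the other rows.
Second iteration: most negative z-row entry is -6 in column u2, so u2 enters.
Ratio test on column u2 — row 1: entry -1 ≤ 0; row 2: 3/1 = 3; row 3: entry 0 ≤ 0. Minimum is 3 at row 2 (q leaves); pivot element 1.
Divide row 2 by 1; eliminate column u2 from the other rows.
After both pivots, the entry at constraint row 1, column p is 3/2.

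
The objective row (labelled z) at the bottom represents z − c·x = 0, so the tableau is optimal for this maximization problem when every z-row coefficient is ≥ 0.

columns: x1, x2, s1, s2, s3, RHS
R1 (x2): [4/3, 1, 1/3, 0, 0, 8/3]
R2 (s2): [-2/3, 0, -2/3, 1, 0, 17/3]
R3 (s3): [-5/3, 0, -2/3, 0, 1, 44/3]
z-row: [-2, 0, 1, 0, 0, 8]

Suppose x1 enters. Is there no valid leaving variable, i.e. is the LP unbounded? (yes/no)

no

Column x1 has positive entries in row(s) 1, so the ratio test bounds it — not unbounded.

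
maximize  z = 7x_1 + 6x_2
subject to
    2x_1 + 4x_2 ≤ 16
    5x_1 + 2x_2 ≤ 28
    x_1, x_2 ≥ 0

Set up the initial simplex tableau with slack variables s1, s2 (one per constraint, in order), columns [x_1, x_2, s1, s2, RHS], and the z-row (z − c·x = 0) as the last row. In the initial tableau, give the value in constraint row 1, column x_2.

4

Constraint 1 has coefficient 4 on x_2.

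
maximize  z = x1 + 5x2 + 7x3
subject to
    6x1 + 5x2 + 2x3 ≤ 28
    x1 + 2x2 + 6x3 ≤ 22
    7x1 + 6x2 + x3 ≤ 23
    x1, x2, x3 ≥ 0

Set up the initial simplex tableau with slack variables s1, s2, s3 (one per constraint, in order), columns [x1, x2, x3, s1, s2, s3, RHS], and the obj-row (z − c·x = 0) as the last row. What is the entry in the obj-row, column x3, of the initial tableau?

-7

The obj-row carries the negated objective coefficients: the x3 entry is -7.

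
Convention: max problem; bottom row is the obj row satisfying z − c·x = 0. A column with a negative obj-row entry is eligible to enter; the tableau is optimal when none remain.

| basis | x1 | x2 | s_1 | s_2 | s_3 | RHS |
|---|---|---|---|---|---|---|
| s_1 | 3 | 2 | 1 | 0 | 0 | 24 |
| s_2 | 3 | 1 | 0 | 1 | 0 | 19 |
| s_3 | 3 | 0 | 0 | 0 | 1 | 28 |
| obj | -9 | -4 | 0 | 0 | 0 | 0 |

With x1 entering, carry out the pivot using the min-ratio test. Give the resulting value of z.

57

Ratio test on column x1 — row 1: 24/3 = 8; row 2: 19/3 = 19/3; row 3: 28/3 = 28/3. Minimum is 19/3 at row 2 (s_2 leaves); pivot element 3.
Pivot on row 2; the obj-row RHS becomes 0 − (-9)·(19/3) = 57.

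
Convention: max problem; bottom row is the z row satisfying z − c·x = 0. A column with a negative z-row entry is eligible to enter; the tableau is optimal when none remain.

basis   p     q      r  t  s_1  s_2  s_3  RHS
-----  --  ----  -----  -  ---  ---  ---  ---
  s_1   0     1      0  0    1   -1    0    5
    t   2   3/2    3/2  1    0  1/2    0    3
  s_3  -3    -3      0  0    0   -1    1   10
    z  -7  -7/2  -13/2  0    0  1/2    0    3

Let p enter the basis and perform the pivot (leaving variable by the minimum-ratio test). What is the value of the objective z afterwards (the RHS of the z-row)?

27/2

Ratio test on column p — row 1: entry 0 ≤ 0; row 2: 3/2 = 3/2; row 3: entry -3 ≤ 0. Minimum is 3/2 at row 2 (t leaves); pivot element 2.
Pivot on row 2; the z-row RHS becomes 3 − (-7)·(3/2) = 27/2.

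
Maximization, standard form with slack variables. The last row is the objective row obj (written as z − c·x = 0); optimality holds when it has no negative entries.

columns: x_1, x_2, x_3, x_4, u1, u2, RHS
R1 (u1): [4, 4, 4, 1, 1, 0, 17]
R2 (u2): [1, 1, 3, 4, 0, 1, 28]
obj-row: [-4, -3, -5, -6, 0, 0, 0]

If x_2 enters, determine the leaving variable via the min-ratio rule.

u1

Column x_2 entries and ratios — u1: 17/4 = 17/4; u2: 28/1 = 28.
Smallest ratio is 17/4 in the row of u1, so u1 leaves.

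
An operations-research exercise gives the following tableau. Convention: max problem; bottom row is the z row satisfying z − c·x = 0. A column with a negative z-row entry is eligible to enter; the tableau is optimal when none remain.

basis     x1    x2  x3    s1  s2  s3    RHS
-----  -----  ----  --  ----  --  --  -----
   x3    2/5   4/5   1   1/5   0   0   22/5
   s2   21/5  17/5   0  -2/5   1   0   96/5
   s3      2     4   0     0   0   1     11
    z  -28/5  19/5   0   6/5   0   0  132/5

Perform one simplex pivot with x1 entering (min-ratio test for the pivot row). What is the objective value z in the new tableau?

Ratio test on column x1 — row 1: (22/5)/(2/5) = 11; row 2: (96/5)/(21/5) = 32/7; row 3: 11/2 = 11/2. Minimum is 32/7 at row 2 (s2 leaves); pivot element 21/5.
Pivot on row 2; the z-row RHS becomes 132/5 − (-28/5)·(32/7) = 52.

52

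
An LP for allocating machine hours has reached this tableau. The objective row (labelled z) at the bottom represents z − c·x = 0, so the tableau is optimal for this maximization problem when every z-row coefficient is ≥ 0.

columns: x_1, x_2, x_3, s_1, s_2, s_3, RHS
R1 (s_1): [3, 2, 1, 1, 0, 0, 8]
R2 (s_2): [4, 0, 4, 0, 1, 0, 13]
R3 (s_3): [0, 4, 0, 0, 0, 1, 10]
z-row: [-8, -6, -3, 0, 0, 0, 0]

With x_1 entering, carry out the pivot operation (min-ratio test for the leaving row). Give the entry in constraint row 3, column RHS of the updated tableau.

10

Ratio test on column x_1 — row 1: 8/3 = 8/3; row 2: 13/4 = 13/4; row 3: entry 0 ≤ 0. Minimum is 8/3 at row 1 (s_1 leaves); pivot element 3.
Divide row 1 by 3; eliminate column x_1 from the other rows.
Row 3 update in column RHS: 10 − 0·(8/3) = 10.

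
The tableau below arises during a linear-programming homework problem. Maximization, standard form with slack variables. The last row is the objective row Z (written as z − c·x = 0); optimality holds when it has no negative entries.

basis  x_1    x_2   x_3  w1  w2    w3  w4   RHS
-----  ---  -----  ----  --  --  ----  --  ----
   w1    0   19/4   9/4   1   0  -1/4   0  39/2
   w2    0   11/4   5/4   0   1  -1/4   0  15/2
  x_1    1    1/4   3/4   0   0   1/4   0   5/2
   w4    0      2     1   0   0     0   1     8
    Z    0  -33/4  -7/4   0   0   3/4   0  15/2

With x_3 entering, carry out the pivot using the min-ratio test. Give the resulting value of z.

Ratio test on column x_3 — row 1: (39/2)/(9/4) = 26/3; row 2: (15/2)/(5/4) = 6; row 3: (5/2)/(3/4) = 10/3; row 4: 8/1 = 8. Minimum is 10/3 at row 3 (x_1 leaves); pivot element 3/4.
Pivot on row 3; the Z-row RHS becomes 15/2 − (-7/4)·(10/3) = 40/3.

40/3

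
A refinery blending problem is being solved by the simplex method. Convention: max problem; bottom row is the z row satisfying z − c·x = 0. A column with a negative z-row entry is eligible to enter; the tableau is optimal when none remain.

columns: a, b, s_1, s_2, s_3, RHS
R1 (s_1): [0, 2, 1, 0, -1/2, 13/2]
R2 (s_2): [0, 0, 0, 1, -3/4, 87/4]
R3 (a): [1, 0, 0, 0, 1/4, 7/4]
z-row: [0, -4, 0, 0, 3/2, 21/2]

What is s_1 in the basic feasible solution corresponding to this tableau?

13/2

s_1 is basic (row 1); its value is the RHS of that row, 13/2.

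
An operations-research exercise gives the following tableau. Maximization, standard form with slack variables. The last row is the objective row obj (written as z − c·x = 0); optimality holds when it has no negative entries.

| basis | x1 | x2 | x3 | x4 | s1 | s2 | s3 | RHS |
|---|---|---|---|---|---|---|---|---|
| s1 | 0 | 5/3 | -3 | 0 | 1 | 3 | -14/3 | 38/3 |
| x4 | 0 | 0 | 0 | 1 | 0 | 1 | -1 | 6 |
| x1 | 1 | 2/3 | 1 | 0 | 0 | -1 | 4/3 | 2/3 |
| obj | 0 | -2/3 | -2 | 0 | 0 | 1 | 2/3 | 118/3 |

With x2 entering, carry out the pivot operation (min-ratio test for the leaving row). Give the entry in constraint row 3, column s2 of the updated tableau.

-3/2

Ratio test on column x2 — row 1: (38/3)/(5/3) = 38/5; row 2: entry 0 ≤ 0; row 3: (2/3)/(2/3) = 1. Minimum is 1 at row 3 (x1 leaves); pivot element 2/3.
Divide row 3 by 2/3; eliminate column x2 from the other rows.
In the new row 3, the s2 entry is the old entry divided by the pivot: (-1)/(2/3) = -3/2.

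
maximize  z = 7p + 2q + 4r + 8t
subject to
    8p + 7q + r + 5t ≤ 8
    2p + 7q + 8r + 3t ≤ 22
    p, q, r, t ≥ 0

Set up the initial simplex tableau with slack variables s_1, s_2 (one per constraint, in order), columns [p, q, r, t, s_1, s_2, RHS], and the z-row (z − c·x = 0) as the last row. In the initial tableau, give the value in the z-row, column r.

The z-row carries the negated objective coefficients: the r entry is -4.

-4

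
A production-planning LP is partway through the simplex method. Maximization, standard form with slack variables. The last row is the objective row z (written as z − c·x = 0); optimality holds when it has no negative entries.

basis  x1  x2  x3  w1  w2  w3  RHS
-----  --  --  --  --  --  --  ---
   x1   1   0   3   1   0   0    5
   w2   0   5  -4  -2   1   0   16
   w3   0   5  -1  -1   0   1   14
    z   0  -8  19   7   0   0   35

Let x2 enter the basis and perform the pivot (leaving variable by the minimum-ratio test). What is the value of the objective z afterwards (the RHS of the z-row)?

Ratio test on column x2 — row 1: entry 0 ≤ 0; row 2: 16/5 = 16/5; row 3: 14/5 = 14/5. Minimum is 14/5 at row 3 (w3 leaves); pivot element 5.
Pivot on row 3; the z-row RHS becomes 35 − (-8)·(14/5) = 287/5.

287/5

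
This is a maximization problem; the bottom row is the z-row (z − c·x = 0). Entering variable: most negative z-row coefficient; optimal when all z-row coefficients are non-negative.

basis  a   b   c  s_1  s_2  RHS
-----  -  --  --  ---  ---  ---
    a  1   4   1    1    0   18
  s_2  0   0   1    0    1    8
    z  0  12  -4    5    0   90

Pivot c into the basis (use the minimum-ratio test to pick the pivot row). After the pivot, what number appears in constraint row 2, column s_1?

Ratio test on column c — row 1: 18/1 = 18; row 2: 8/1 = 8. Minimum is 8 at row 2 (s_2 leaves); pivot element 1.
Divide row 2 by 1; eliminate column c from the other rows.
In the new row 2, the s_1 entry is the old entry divided by the pivot: 0/1 = 0.

0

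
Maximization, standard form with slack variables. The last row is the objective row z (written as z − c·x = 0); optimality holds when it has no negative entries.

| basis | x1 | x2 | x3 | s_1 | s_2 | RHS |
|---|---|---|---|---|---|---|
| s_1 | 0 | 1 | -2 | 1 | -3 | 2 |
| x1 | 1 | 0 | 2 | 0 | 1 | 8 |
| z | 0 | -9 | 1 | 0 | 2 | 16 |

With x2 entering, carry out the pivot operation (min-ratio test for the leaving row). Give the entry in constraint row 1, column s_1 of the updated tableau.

1

Ratio test on column x2 — row 1: 2/1 = 2; row 2: entry 0 ≤ 0. Minimum is 2 at row 1 (s_1 leaves); pivot element 1.
Divide row 1 by 1; eliminate column x2 from the other rows.
In the new row 1, the s_1 entry is the old entry divided by the pivot: 1/1 = 1.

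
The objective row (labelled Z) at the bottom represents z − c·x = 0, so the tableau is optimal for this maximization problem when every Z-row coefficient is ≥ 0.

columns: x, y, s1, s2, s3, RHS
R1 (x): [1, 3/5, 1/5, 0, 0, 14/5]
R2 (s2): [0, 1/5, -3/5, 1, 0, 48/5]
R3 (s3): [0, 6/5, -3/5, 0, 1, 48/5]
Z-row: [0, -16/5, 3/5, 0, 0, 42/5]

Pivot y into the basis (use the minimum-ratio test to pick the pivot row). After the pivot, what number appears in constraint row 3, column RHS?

4

Ratio test on column y — row 1: (14/5)/(3/5) = 14/3; row 2: (48/5)/(1/5) = 48; row 3: (48/5)/(6/5) = 8. Minimum is 14/3 at row 1 (x leaves); pivot element 3/5.
Divide row 1 by 3/5; eliminate column y from the other rows.
Row 3 update in column RHS: 48/5 − (6/5)·(14/3) = 4.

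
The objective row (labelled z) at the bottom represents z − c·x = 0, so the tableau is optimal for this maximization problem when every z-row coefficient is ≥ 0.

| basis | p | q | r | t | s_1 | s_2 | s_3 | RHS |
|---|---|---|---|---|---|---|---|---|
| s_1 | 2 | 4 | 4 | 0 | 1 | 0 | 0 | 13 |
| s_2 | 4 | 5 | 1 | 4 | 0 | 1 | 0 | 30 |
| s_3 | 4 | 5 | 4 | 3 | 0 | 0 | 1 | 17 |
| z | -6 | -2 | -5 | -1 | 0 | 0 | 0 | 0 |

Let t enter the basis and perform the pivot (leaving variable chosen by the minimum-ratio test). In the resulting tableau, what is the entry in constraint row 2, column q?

-5/3

Ratio test on column t — row 1: entry 0 ≤ 0; row 2: 30/4 = 15/2; row 3: 17/3 = 17/3. Minimum is 17/3 at row 3 (s_3 leaves); pivot element 3.
Divide row 3 by 3; eliminate column t from the other rows.
Row 2 update in column q: 5 − 4·(5/3) = -5/3.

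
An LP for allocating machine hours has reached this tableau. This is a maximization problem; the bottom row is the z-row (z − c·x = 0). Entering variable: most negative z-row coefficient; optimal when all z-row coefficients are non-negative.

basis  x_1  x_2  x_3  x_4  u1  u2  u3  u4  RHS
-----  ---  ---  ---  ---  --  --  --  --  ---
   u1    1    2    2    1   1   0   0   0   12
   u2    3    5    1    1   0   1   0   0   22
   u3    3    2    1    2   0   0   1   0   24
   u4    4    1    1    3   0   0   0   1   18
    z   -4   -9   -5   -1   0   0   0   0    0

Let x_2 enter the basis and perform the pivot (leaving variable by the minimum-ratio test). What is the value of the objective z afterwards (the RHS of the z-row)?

Ratio test on column x_2 — row 1: 12/2 = 6; row 2: 22/5 = 22/5; row 3: 24/2 = 12; row 4: 18/1 = 18. Minimum is 22/5 at row 2 (u2 leaves); pivot element 5.
Pivot on row 2; the z-row RHS becomes 0 − (-9)·(22/5) = 198/5.

198/5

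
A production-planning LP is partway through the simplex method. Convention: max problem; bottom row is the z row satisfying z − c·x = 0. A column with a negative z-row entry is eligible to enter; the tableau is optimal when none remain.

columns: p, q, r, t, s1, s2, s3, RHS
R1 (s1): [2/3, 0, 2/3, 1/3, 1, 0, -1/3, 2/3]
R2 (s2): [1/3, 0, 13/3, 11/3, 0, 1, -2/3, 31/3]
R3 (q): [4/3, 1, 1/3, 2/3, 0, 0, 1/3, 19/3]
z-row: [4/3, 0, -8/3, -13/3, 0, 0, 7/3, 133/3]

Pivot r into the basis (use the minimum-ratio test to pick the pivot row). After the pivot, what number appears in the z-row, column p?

Ratio test on column r — row 1: (2/3)/(2/3) = 1; row 2: (31/3)/(13/3) = 31/13; row 3: (19/3)/(1/3) = 19. Minimum is 1 at row 1 (s1 leaves); pivot element 2/3.
Divide row 1 by 2/3; eliminate column r from the other rows.
z-row update in column p: 4/3 − (-8/3)·1 = 4.

4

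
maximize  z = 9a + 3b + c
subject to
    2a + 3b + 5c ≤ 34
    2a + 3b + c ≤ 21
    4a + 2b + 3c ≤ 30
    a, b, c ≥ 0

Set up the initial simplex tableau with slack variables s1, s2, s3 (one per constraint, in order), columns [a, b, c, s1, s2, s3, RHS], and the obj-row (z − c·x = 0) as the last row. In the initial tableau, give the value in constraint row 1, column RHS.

The RHS of constraint 1 is b_1 = 34.

34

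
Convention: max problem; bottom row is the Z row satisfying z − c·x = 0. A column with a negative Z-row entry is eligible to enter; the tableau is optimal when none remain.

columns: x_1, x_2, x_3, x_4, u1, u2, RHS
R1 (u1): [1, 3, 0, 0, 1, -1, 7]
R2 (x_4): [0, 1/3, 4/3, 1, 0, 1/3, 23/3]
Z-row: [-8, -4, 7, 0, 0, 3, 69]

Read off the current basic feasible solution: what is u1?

7

u1 is basic (row 1); its value is the RHS of that row, 7.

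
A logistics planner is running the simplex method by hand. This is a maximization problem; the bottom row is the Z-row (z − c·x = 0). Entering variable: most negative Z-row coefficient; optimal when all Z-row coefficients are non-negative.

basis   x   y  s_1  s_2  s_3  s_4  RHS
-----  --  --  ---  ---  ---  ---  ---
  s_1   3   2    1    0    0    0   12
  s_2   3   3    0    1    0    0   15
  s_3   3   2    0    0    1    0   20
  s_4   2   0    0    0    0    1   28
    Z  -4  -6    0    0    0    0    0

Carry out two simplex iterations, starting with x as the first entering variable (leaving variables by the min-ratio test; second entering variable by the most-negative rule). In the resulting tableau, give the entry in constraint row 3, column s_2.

Ratio test on column x — row 1: 12/3 = 4; row 2: 15/3 = 5; row 3: 20/3 = 20/3; row 4: 28/2 = 14. Minimum is 4 at row 1 (s_1 leaves); pivot element 3.
Divide row 1 by 3; eliminate column x from the other rows.
Second iteration: most negative Z-row entry is -10/3 in column y, so y enters.
Ratio test on column y — row 1: 4/(2/3) = 6; row 2: 3/1 = 3; row 3: entry 0 ≤ 0; row 4: entry -4/3 ≤ 0. Minimum is 3 at row 2 (s_2 leaves); pivot element 1.
Divide row 2 by 1; eliminate column y from the other rows.
After both pivots, the entry at constraint row 3, column s_2 is 0.

0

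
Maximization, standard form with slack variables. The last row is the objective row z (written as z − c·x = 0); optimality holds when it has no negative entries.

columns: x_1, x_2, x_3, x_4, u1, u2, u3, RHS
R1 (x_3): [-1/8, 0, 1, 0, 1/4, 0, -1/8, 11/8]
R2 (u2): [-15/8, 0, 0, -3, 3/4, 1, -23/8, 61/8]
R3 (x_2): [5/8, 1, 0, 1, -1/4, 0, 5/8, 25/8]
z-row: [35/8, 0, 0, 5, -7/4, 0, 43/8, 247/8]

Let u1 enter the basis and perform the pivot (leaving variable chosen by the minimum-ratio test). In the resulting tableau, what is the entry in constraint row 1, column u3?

-1/2

Ratio test on column u1 — row 1: (11/8)/(1/4) = 11/2; row 2: (61/8)/(3/4) = 61/6; row 3: entry -1/4 ≤ 0. Minimum is 11/2 at row 1 (x_3 leaves); pivot element 1/4.
Divide row 1 by 1/4; eliminate column u1 from the other rows.
In the new row 1, the u3 entry is the old entry divided by the pivot: (-1/8)/(1/4) = -1/2.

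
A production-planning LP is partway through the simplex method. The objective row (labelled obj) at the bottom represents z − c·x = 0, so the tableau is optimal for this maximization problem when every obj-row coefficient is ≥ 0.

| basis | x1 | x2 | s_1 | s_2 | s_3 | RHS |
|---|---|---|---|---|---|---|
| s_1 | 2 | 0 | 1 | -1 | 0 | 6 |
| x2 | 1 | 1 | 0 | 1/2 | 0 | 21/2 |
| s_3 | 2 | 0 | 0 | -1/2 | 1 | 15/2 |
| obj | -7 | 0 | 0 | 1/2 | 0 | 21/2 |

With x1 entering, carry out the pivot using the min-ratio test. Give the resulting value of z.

63/2

Ratio test on column x1 — row 1: 6/2 = 3; row 2: (21/2)/1 = 21/2; row 3: (15/2)/2 = 15/4. Minimum is 3 at row 1 (s_1 leaves); pivot element 2.
Pivot on row 1; the obj-row RHS becomes 21/2 − (-7)·3 = 63/2.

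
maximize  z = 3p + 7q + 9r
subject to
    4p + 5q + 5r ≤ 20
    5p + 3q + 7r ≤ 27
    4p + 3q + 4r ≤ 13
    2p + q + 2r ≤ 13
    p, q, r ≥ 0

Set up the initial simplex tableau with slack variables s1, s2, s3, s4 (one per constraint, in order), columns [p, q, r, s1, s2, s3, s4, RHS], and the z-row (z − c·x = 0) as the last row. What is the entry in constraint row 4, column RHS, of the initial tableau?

The RHS of constraint 4 is b_4 = 13.

13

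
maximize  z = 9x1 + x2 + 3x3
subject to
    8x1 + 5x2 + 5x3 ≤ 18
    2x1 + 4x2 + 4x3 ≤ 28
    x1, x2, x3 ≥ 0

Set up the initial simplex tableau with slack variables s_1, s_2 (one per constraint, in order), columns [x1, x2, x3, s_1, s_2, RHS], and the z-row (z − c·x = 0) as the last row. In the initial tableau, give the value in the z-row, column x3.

-3

The z-row carries the negated objective coefficients: the x3 entry is -3.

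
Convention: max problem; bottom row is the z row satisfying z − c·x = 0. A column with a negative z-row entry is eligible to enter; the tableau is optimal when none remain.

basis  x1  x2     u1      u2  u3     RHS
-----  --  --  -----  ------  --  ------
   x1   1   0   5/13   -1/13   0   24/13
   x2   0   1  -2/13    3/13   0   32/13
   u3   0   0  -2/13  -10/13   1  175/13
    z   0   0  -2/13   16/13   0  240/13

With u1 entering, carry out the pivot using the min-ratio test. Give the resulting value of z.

96/5

Ratio test on column u1 — row 1: (24/13)/(5/13) = 24/5; row 2: entry -2/13 ≤ 0; row 3: entry -2/13 ≤ 0. Minimum is 24/5 at row 1 (x1 leaves); pivot element 5/13.
Pivot on row 1; the z-row RHS becomes 240/13 − (-2/13)·(24/5) = 96/5.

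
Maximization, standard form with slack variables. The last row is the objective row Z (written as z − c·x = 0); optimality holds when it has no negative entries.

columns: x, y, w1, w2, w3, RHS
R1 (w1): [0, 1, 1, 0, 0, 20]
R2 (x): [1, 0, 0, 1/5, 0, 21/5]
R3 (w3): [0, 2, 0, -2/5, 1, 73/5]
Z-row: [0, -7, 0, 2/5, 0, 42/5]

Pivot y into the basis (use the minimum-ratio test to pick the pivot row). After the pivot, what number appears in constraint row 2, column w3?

Ratio test on column y — row 1: 20/1 = 20; row 2: entry 0 ≤ 0; row 3: (73/5)/2 = 73/10. Minimum is 73/10 at row 3 (w3 leaves); pivot element 2.
Divide row 3 by 2; eliminate column y from the other rows.
Row 2 update in column w3: 0 − 0·(1/2) = 0.

0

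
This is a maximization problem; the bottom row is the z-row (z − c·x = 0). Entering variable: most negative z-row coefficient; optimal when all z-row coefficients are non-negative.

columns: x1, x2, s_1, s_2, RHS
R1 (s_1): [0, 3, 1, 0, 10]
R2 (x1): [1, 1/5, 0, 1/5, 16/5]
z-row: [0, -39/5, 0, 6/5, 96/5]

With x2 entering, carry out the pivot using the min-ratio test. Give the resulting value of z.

226/5

Ratio test on column x2 — row 1: 10/3 = 10/3; row 2: (16/5)/(1/5) = 16. Minimum is 10/3 at row 1 (s_1 leaves); pivot element 3.
Pivot on row 1; the z-row RHS becomes 96/5 − (-39/5)·(10/3) = 226/5.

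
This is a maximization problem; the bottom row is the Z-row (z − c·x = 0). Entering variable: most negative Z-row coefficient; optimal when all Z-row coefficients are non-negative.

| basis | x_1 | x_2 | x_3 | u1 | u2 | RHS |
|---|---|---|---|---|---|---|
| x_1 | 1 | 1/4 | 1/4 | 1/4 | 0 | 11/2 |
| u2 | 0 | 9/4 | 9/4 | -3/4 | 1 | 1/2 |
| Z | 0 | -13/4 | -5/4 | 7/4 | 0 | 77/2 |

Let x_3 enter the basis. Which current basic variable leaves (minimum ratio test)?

Column x_3 entries and ratios — x_1: (11/2)/(1/4) = 22; u2: (1/2)/(9/4) = 2/9.
Smallest ratio is 2/9 in the row of u2, so u2 leaves.

u2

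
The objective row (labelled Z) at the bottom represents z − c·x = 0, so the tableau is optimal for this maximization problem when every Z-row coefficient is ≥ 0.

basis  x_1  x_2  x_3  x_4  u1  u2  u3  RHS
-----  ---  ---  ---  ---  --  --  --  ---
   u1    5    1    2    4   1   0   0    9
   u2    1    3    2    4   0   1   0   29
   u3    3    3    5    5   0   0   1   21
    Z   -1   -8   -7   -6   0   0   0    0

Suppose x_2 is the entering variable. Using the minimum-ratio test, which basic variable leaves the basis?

Column x_2 entries and ratios — u1: 9/1 = 9; u2: 29/3 = 29/3; u3: 21/3 = 7.
Smallest ratio is 7 in the row of u3, so u3 leaves.

u3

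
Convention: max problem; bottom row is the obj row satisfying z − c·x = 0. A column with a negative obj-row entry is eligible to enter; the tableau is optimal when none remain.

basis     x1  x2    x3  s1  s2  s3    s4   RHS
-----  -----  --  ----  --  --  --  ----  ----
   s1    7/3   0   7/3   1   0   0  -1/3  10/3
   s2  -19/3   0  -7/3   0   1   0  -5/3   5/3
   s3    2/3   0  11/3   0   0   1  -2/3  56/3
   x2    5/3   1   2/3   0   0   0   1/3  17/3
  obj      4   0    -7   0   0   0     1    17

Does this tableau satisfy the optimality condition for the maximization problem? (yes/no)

no

The obj-row has a negative entry -7 in column x3, so it is not optimal.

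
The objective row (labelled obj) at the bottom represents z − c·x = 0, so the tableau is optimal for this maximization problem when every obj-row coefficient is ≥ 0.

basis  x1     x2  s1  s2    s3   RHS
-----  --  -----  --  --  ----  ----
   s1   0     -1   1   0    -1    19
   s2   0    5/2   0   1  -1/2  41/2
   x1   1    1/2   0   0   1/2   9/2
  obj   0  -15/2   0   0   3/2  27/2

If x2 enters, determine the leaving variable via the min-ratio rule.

Column x2 entries and ratios — s1: -1 ≤ 0, skip; s2: (41/2)/(5/2) = 41/5; x1: (9/2)/(1/2) = 9.
Smallest ratio is 41/5 in the row of s2, so s2 leaves.

s2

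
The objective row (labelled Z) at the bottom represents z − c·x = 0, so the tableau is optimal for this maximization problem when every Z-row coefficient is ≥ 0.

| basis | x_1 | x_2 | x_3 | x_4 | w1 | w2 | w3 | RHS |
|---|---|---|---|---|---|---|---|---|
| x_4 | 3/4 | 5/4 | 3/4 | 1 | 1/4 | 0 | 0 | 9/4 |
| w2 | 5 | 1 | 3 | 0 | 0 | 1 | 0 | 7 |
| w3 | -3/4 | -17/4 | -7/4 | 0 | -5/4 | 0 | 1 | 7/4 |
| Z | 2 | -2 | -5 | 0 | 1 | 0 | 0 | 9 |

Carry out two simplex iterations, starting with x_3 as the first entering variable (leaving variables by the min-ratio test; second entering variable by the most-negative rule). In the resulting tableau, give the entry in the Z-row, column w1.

13/12

Ratio test on column x_3 — row 1: (9/4)/(3/4) = 3; row 2: 7/3 = 7/3; row 3: entry -7/4 ≤ 0. Minimum is 7/3 at row 2 (w2 leaves); pivot element 3.
Divide row 2 by 3; eliminate column x_3 from the other rows.
Second iteration: most negative Z-row entry is -1/3 in column x_2, so x_2 enters.
Ratio test on column x_2 — row 1: (1/2)/1 = 1/2; row 2: (7/3)/(1/3) = 7; row 3: entry -11/3 ≤ 0. Minimum is 1/2 at row 1 (x_4 leaves); pivot element 1.
Divide row 1 by 1; eliminate column x_2 from the other rows.
After both pivots, the entry at the Z-row, column w1 is 13/12.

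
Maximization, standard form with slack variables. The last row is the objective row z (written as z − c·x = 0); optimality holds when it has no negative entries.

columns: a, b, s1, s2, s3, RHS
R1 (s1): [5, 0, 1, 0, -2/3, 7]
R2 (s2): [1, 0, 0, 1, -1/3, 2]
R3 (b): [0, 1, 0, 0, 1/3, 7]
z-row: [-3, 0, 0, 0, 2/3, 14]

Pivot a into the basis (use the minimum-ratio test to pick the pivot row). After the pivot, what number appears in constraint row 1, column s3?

-2/15

Ratio test on column a — row 1: 7/5 = 7/5; row 2: 2/1 = 2; row 3: entry 0 ≤ 0. Minimum is 7/5 at row 1 (s1 leaves); pivot element 5.
Divide row 1 by 5; eliminate column a from the other rows.
In the new row 1, the s3 entry is the old entry divided by the pivot: (-2/3)/5 = -2/15.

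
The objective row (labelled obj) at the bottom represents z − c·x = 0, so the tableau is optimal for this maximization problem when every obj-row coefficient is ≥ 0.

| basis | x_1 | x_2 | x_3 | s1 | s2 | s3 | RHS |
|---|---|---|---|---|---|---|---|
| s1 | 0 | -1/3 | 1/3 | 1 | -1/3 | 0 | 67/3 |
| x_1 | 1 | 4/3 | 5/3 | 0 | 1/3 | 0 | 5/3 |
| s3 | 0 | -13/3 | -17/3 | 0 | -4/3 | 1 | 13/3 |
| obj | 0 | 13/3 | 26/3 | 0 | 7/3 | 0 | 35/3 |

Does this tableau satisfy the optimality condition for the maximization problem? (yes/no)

Every obj-row coefficient is ≥ 0, so the tableau is optimal.

yes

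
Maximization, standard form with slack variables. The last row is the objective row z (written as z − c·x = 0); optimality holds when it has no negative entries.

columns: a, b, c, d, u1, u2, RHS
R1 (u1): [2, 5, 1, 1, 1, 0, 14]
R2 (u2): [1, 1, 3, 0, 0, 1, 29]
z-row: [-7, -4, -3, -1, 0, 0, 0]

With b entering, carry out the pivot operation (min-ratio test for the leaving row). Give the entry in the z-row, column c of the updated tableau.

Ratio test on column b — row 1: 14/5 = 14/5; row 2: 29/1 = 29. Minimum is 14/5 at row 1 (u1 leaves); pivot element 5.
Divide row 1 by 5; eliminate column b from the other rows.
z-row update in column c: -3 − (-4)·(1/5) = -11/5.

-11/5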